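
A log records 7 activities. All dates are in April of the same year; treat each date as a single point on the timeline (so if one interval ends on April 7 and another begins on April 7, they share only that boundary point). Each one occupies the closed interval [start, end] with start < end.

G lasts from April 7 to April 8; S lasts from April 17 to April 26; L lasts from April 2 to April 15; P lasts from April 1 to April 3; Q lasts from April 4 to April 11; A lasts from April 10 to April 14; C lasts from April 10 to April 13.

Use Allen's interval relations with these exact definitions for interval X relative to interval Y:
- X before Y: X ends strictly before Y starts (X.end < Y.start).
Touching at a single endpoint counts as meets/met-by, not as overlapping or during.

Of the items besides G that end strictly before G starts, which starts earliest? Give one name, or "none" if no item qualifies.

P

Target G = [April 7, April 8].
A [April 10, April 14] → after → excluded.
C [April 10, April 13] → after → excluded.
L [April 2, April 15] → contains → excluded.
P [April 1, April 3] → before → candidate.
Q [April 4, April 11] → contains → excluded.
S [April 17, April 26] → after → excluded.
Among candidates, earliest start is April 1 → P.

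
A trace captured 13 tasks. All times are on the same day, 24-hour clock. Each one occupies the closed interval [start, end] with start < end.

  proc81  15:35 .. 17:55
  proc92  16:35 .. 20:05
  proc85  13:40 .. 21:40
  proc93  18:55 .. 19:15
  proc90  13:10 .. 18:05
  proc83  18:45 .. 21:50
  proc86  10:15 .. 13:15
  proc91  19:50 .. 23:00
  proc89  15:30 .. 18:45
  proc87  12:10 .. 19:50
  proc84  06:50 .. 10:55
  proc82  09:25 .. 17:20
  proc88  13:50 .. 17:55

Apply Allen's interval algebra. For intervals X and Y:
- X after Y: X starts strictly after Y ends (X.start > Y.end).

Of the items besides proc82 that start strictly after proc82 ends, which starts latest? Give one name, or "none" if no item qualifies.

proc91

Target proc82 = [09:25, 17:20].
proc81 [15:35, 17:55] → overlapped-by → excluded.
proc83 [18:45, 21:50] → after → candidate.
proc84 [06:50, 10:55] → overlaps → excluded.
proc85 [13:40, 21:40] → overlapped-by → excluded.
proc86 [10:15, 13:15] → during → excluded.
proc87 [12:10, 19:50] → overlapped-by → excluded.
proc88 [13:50, 17:55] → overlapped-by → excluded.
proc89 [15:30, 18:45] → overlapped-by → excluded.
proc90 [13:10, 18:05] → overlapped-by → excluded.
proc91 [19:50, 23:00] → after → candidate.
proc92 [16:35, 20:05] → overlapped-by → excluded.
proc93 [18:55, 19:15] → after → candidate.
Among candidates, latest start is 19:50 → proc91.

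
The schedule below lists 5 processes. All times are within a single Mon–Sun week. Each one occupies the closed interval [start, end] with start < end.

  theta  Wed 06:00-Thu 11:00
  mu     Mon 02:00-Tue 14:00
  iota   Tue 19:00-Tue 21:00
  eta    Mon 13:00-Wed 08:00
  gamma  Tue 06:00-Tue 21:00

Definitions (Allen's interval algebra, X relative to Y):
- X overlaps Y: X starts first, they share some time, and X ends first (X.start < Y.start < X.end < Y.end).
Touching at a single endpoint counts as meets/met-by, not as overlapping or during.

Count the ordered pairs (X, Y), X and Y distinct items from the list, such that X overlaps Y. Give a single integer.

Checking all 20 ordered pairs for relation 'overlaps'; matching pairs in alphabetical order:
(eta, theta): eta overlaps theta ✓
(mu, eta): mu overlaps eta ✓
(mu, gamma): mu overlaps gamma ✓
Count: 3.

3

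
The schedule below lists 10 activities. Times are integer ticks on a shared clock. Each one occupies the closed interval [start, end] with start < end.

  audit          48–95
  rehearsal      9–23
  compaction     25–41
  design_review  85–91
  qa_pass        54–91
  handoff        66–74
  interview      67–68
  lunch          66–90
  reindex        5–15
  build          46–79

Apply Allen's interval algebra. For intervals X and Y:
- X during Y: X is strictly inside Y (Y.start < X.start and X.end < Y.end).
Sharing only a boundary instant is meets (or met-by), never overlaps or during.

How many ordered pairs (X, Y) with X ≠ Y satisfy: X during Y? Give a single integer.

Checking all 90 ordered pairs for relation 'during'; matching pairs in alphabetical order:
(design_review, audit): design_review during audit ✓
(handoff, audit): handoff during audit ✓
(handoff, build): handoff during build ✓
(handoff, qa_pass): handoff during qa_pass ✓
(interview, audit): interview during audit ✓
(interview, build): interview during build ✓
(interview, handoff): interview during handoff ✓
(interview, lunch): interview during lunch ✓
(interview, qa_pass): interview during qa_pass ✓
(lunch, audit): lunch during audit ✓
(lunch, qa_pass): lunch during qa_pass ✓
(qa_pass, audit): qa_pass during audit ✓
Count: 12.

12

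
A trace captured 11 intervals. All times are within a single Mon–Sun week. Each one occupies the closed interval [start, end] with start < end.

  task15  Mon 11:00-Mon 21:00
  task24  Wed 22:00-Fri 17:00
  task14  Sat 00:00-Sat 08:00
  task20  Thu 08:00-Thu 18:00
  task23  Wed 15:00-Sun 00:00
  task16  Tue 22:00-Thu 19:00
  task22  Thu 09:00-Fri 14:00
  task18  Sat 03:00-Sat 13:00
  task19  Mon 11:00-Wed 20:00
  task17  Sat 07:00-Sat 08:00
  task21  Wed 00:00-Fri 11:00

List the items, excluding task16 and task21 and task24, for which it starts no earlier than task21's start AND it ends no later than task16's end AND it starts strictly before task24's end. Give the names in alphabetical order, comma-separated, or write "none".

task20

Conditions: its start is no earlier than task21's start (X.start >= Wed 00:00) AND its end is no later than task16's end (X.end <= Thu 19:00) AND its start is strictly before task24's end (X.start < Fri 17:00).
task14: start Sat 00:00 >= Wed 00:00? ✓; end Sat 08:00 <= Thu 19:00? ✗; start Sat 00:00 < Fri 17:00? ✗ → no.
task15: start Mon 11:00 >= Wed 00:00? ✗; end Mon 21:00 <= Thu 19:00? ✓; start Mon 11:00 < Fri 17:00? ✓ → no.
task17: start Sat 07:00 >= Wed 00:00? ✓; end Sat 08:00 <= Thu 19:00? ✗; start Sat 07:00 < Fri 17:00? ✗ → no.
task18: start Sat 03:00 >= Wed 00:00? ✓; end Sat 13:00 <= Thu 19:00? ✗; start Sat 03:00 < Fri 17:00? ✗ → no.
task19: start Mon 11:00 >= Wed 00:00? ✗; end Wed 20:00 <= Thu 19:00? ✓; start Mon 11:00 < Fri 17:00? ✓ → no.
task20: start Thu 08:00 >= Wed 00:00? ✓; end Thu 18:00 <= Thu 19:00? ✓; start Thu 08:00 < Fri 17:00? ✓ → yes.
task22: start Thu 09:00 >= Wed 00:00? ✓; end Fri 14:00 <= Thu 19:00? ✗; start Thu 09:00 < Fri 17:00? ✓ → no.
task23: start Wed 15:00 >= Wed 00:00? ✓; end Sun 00:00 <= Thu 19:00? ✗; start Wed 15:00 < Fri 17:00? ✓ → no.
Result: task20.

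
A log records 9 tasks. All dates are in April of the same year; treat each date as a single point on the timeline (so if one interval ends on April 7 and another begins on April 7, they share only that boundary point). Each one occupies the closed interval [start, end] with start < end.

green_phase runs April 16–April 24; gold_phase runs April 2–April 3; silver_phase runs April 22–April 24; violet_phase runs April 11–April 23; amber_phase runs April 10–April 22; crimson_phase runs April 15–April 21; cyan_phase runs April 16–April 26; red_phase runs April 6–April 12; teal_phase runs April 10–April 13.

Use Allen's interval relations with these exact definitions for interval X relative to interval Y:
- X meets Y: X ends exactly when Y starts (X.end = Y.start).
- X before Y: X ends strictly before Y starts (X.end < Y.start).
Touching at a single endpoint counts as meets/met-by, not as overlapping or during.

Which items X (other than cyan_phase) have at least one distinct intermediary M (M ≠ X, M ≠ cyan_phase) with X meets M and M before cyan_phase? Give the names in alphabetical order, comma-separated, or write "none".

none

Target cyan_phase = [April 16, April 26].
Intermediaries M with M before cyan_phase: gold_phase, red_phase, teal_phase.
Via gold_phase — items with X meets gold_phase: none.
Via red_phase — items with X meets red_phase: none.
Via teal_phase — items with X meets teal_phase: none.
Union: none.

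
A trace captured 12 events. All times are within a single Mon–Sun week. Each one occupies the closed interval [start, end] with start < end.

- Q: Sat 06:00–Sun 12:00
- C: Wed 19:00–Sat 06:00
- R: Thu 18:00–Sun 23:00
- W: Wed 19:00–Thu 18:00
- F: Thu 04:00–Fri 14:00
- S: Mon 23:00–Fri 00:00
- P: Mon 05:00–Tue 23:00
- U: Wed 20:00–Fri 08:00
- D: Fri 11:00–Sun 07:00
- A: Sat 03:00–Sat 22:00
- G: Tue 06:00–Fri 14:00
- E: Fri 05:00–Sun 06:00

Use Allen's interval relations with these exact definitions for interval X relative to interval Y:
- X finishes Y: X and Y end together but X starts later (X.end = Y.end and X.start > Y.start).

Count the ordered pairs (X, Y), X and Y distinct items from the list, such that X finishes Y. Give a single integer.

Checking all 132 ordered pairs for relation 'finishes'; matching pairs in alphabetical order:
(F, G): F finishes G ✓
Count: 1.

1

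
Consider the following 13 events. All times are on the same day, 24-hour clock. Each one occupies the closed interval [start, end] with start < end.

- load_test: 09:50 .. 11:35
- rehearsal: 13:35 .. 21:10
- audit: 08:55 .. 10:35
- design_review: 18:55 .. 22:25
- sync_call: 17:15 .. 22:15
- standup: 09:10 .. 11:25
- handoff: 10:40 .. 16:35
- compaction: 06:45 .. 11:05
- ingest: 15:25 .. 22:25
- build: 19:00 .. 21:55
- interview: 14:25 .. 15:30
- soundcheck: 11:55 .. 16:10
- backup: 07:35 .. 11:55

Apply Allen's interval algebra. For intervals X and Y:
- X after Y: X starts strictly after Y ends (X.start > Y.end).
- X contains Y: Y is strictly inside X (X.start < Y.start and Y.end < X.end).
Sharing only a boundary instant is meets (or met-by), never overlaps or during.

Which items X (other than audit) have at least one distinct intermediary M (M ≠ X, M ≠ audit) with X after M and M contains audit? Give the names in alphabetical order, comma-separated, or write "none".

Target audit = [08:55, 10:35].
Intermediaries M with M contains audit: backup, compaction.
Via backup — items with X after backup: build, design_review, ingest, interview, rehearsal, sync_call.
Via compaction — items with X after compaction: build, design_review, ingest, interview, rehearsal, soundcheck, sync_call.
Union: build, design_review, ingest, interview, rehearsal, soundcheck, sync_call.

build, design_review, ingest, interview, rehearsal, soundcheck, sync_call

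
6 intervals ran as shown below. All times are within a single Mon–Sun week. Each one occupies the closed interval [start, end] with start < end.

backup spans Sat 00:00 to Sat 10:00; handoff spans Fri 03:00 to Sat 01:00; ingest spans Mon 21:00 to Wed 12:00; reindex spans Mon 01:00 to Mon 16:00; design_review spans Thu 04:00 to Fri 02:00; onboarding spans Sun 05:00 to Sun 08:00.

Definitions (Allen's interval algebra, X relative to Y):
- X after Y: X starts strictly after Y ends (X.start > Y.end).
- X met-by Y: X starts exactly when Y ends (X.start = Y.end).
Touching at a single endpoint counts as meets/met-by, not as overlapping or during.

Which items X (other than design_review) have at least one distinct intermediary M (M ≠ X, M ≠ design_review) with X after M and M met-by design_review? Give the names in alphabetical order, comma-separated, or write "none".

Target design_review = [Thu 04:00, Fri 02:00].
Intermediaries M with M met-by design_review: none.
Union: none.

none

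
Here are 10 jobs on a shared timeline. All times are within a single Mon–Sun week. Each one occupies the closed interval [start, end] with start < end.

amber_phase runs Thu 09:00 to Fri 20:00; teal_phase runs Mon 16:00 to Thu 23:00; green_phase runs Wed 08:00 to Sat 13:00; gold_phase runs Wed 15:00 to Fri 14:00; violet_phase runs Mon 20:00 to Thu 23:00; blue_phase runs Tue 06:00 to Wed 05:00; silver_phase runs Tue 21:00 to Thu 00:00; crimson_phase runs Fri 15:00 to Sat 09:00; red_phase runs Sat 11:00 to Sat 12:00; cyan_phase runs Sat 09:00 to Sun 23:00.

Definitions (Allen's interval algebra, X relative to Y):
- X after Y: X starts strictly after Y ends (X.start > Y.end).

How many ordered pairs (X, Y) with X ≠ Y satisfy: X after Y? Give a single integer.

Checking all 90 ordered pairs for relation 'after'; matching pairs in alphabetical order:
(amber_phase, blue_phase): amber_phase after blue_phase ✓
(amber_phase, silver_phase): amber_phase after silver_phase ✓
(crimson_phase, blue_phase): crimson_phase after blue_phase ✓
(crimson_phase, gold_phase): crimson_phase after gold_phase ✓
(crimson_phase, silver_phase): crimson_phase after silver_phase ✓
(crimson_phase, teal_phase): crimson_phase after teal_phase ✓
(crimson_phase, violet_phase): crimson_phase after violet_phase ✓
(cyan_phase, amber_phase): cyan_phase after amber_phase ✓
(cyan_phase, blue_phase): cyan_phase after blue_phase ✓
(cyan_phase, gold_phase): cyan_phase after gold_phase ✓
(cyan_phase, silver_phase): cyan_phase after silver_phase ✓
(cyan_phase, teal_phase): cyan_phase after teal_phase ✓
(cyan_phase, violet_phase): cyan_phase after violet_phase ✓
(gold_phase, blue_phase): gold_phase after blue_phase ✓
(green_phase, blue_phase): green_phase after blue_phase ✓
(red_phase, amber_phase): red_phase after amber_phase ✓
(red_phase, blue_phase): red_phase after blue_phase ✓
(red_phase, crimson_phase): red_phase after crimson_phase ✓
(red_phase, gold_phase): red_phase after gold_phase ✓
(red_phase, silver_phase): red_phase after silver_phase ✓
(red_phase, teal_phase): red_phase after teal_phase ✓
(red_phase, violet_phase): red_phase after violet_phase ✓
Count: 22.

22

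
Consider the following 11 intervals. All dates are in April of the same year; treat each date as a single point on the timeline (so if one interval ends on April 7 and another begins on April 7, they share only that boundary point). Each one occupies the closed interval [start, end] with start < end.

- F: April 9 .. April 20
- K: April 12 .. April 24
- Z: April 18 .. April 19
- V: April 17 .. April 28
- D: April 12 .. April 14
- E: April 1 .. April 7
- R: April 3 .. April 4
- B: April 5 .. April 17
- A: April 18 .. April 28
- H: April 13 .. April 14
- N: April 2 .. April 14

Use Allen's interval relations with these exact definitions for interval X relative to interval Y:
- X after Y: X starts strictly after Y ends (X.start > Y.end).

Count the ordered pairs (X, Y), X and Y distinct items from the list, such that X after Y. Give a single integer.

26

Checking all 110 ordered pairs for relation 'after'; matching pairs in alphabetical order:
(A, B): A after B ✓
(A, D): A after D ✓
(A, E): A after E ✓
(A, H): A after H ✓
(A, N): A after N ✓
(A, R): A after R ✓
(B, R): B after R ✓
(D, E): D after E ✓
(D, R): D after R ✓
(F, E): F after E ✓
(F, R): F after R ✓
(H, E): H after E ✓
(H, R): H after R ✓
(K, E): K after E ✓
(K, R): K after R ✓
(V, D): V after D ✓
(V, E): V after E ✓
(V, H): V after H ✓
(V, N): V after N ✓
(V, R): V after R ✓
(Z, B): Z after B ✓
(Z, D): Z after D ✓
(Z, E): Z after E ✓
(Z, H): Z after H ✓
... plus 2 further pairs not listed.
Count: 26.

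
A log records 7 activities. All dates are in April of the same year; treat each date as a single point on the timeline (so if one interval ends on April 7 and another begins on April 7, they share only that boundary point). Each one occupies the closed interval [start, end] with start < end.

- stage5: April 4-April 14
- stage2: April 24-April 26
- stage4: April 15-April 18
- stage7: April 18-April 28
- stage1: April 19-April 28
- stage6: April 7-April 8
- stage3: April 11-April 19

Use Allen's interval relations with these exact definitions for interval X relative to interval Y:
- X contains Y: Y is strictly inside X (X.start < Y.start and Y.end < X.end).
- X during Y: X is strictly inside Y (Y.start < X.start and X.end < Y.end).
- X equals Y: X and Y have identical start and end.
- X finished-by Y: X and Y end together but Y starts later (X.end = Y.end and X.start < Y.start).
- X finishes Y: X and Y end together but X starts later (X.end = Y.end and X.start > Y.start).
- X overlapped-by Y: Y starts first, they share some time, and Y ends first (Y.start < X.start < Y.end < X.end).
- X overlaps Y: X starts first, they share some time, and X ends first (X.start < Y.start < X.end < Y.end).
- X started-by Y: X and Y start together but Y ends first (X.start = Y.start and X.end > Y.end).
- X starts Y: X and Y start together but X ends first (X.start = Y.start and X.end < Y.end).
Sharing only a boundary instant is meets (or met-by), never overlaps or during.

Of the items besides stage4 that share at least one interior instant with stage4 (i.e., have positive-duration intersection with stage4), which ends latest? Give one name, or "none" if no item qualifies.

stage3

Target stage4 = [April 15, April 18].
stage1 [April 19, April 28] → after → excluded.
stage2 [April 24, April 26] → after → excluded.
stage3 [April 11, April 19] → contains → candidate.
stage5 [April 4, April 14] → before → excluded.
stage6 [April 7, April 8] → before → excluded.
stage7 [April 18, April 28] → met-by → excluded.
Among candidates, latest end is April 19 → stage3.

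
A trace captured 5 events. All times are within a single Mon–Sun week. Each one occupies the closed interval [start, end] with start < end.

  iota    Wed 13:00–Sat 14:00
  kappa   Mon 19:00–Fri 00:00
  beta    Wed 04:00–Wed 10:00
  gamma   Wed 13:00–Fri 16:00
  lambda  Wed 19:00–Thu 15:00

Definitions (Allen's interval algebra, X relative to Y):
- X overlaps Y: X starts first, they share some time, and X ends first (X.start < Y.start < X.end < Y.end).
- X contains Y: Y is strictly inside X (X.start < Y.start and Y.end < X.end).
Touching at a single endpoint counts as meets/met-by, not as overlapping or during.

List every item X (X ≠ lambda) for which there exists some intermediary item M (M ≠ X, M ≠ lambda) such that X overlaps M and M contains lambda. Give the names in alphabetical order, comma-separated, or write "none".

kappa

Target lambda = [Wed 19:00, Thu 15:00].
Intermediaries M with M contains lambda: gamma, iota, kappa.
Via gamma — items with X overlaps gamma: kappa.
Via iota — items with X overlaps iota: kappa.
Via kappa — items with X overlaps kappa: none.
Union: kappa.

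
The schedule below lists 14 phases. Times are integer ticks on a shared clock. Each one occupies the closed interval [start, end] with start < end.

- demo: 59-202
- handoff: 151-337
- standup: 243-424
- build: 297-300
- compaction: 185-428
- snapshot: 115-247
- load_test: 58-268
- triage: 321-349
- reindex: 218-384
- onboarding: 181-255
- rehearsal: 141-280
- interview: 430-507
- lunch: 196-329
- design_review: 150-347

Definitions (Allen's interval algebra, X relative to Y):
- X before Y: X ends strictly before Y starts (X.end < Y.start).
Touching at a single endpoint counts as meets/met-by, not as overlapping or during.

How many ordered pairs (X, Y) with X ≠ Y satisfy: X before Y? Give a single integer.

26

Checking all 182 ordered pairs for relation 'before'; matching pairs in alphabetical order:
(build, interview): build before interview ✓
(build, triage): build before triage ✓
(compaction, interview): compaction before interview ✓
(demo, build): demo before build ✓
(demo, interview): demo before interview ✓
(demo, reindex): demo before reindex ✓
(demo, standup): demo before standup ✓
(demo, triage): demo before triage ✓
(design_review, interview): design_review before interview ✓
(handoff, interview): handoff before interview ✓
(load_test, build): load_test before build ✓
(load_test, interview): load_test before interview ✓
(load_test, triage): load_test before triage ✓
(lunch, interview): lunch before interview ✓
(onboarding, build): onboarding before build ✓
(onboarding, interview): onboarding before interview ✓
(onboarding, triage): onboarding before triage ✓
(rehearsal, build): rehearsal before build ✓
(rehearsal, interview): rehearsal before interview ✓
(rehearsal, triage): rehearsal before triage ✓
(reindex, interview): reindex before interview ✓
(snapshot, build): snapshot before build ✓
(snapshot, interview): snapshot before interview ✓
(snapshot, triage): snapshot before triage ✓
... plus 2 further pairs not listed.
Count: 26.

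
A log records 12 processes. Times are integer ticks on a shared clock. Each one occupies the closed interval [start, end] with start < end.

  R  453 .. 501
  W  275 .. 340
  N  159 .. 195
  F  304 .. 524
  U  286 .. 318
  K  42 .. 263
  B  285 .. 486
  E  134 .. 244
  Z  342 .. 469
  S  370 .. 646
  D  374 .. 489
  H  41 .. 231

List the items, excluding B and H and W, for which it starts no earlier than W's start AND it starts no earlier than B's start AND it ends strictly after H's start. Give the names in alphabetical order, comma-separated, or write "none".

D, F, R, S, U, Z

Conditions: its start is no earlier than W's start (X.start >= 275) AND its start is no earlier than B's start (X.start >= 285) AND its end is strictly after H's start (X.end > 41).
D: start 374 >= 275? ✓; start 374 >= 285? ✓; end 489 > 41? ✓ → yes.
E: start 134 >= 275? ✗; start 134 >= 285? ✗; end 244 > 41? ✓ → no.
F: start 304 >= 275? ✓; start 304 >= 285? ✓; end 524 > 41? ✓ → yes.
K: start 42 >= 275? ✗; start 42 >= 285? ✗; end 263 > 41? ✓ → no.
N: start 159 >= 275? ✗; start 159 >= 285? ✗; end 195 > 41? ✓ → no.
R: start 453 >= 275? ✓; start 453 >= 285? ✓; end 501 > 41? ✓ → yes.
S: start 370 >= 275? ✓; start 370 >= 285? ✓; end 646 > 41? ✓ → yes.
U: start 286 >= 275? ✓; start 286 >= 285? ✓; end 318 > 41? ✓ → yes.
Z: start 342 >= 275? ✓; start 342 >= 285? ✓; end 469 > 41? ✓ → yes.
Result: D, F, R, S, U, Z.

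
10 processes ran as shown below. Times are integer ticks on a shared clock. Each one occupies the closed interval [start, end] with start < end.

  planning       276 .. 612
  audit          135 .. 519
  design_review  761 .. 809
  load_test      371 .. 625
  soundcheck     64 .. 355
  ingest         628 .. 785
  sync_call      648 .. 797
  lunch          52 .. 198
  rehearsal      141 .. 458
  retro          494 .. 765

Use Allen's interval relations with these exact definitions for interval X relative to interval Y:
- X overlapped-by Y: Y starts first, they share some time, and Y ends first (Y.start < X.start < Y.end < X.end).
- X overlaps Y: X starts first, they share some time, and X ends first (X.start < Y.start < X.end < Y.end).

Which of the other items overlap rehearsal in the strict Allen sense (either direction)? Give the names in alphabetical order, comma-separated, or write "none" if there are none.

load_test, lunch, planning, soundcheck

Target rehearsal = [141, 458].
audit [135, 519] → contains → no.
design_review [761, 809] → after → no.
ingest [628, 785] → after → no.
load_test [371, 625] → overlapped-by → yes.
lunch [52, 198] → overlaps → yes.
planning [276, 612] → overlapped-by → yes.
retro [494, 765] → after → no.
soundcheck [64, 355] → overlaps → yes.
sync_call [648, 797] → after → no.
Result: load_test, lunch, planning, soundcheck.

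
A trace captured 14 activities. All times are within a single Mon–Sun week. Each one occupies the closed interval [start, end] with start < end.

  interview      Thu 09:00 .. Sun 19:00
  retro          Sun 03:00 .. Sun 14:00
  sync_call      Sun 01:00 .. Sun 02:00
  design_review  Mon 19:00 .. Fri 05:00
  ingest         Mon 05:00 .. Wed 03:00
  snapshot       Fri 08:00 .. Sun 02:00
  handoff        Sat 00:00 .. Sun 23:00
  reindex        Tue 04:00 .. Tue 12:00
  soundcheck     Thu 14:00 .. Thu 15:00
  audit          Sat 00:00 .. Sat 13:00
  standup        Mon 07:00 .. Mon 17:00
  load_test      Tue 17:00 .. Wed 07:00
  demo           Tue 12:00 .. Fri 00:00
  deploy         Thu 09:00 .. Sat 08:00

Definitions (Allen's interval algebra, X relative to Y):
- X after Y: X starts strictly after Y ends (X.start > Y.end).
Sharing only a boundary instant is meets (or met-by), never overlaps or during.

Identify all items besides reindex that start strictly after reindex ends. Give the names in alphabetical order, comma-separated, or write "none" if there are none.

Target reindex = [Tue 04:00, Tue 12:00].
audit [Sat 00:00, Sat 13:00] → after → yes.
demo [Tue 12:00, Fri 00:00] → met-by → no.
deploy [Thu 09:00, Sat 08:00] → after → yes.
design_review [Mon 19:00, Fri 05:00] → contains → no.
handoff [Sat 00:00, Sun 23:00] → after → yes.
ingest [Mon 05:00, Wed 03:00] → contains → no.
interview [Thu 09:00, Sun 19:00] → after → yes.
load_test [Tue 17:00, Wed 07:00] → after → yes.
retro [Sun 03:00, Sun 14:00] → after → yes.
snapshot [Fri 08:00, Sun 02:00] → after → yes.
soundcheck [Thu 14:00, Thu 15:00] → after → yes.
standup [Mon 07:00, Mon 17:00] → before → no.
sync_call [Sun 01:00, Sun 02:00] → after → yes.
Result: audit, deploy, handoff, interview, load_test, retro, snapshot, soundcheck, sync_call.

audit, deploy, handoff, interview, load_test, retro, snapshot, soundcheck, sync_call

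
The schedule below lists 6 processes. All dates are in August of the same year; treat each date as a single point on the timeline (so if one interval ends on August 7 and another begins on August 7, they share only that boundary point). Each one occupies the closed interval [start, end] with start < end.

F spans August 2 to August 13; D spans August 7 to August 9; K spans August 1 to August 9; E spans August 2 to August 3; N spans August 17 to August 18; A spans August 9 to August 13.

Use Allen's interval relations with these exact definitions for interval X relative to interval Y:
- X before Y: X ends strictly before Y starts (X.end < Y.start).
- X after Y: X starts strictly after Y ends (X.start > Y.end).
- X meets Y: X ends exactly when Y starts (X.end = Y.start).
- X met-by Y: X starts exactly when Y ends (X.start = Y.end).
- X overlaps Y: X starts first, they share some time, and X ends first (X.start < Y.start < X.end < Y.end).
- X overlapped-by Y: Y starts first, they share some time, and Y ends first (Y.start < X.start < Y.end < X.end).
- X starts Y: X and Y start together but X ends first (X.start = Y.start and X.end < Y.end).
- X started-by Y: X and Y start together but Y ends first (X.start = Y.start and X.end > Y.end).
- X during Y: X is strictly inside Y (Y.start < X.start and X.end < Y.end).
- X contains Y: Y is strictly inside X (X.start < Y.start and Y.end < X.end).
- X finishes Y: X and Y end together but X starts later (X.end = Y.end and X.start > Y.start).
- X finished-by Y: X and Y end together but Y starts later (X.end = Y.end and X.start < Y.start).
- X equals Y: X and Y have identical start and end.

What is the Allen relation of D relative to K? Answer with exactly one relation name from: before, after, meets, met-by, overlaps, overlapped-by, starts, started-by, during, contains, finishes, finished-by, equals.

D = [August 7, August 9]; K = [August 1, August 9].
Compare endpoints: D.start > K.start, D.start < K.end, D.end > K.start, D.end = K.end.
That pattern is 'finishes'.

finishes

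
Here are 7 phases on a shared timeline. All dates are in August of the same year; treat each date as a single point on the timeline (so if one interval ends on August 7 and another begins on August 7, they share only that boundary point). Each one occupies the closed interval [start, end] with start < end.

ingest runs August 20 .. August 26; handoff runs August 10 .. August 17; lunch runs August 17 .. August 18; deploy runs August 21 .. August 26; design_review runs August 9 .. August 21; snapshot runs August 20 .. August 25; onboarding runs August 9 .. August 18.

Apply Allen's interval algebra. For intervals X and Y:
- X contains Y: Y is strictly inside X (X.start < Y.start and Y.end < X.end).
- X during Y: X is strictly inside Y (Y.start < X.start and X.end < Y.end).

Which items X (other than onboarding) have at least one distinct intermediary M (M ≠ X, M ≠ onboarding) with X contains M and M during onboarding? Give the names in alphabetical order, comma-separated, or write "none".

design_review

Target onboarding = [August 9, August 18].
Intermediaries M with M during onboarding: handoff.
Via handoff — items with X contains handoff: design_review.
Union: design_review.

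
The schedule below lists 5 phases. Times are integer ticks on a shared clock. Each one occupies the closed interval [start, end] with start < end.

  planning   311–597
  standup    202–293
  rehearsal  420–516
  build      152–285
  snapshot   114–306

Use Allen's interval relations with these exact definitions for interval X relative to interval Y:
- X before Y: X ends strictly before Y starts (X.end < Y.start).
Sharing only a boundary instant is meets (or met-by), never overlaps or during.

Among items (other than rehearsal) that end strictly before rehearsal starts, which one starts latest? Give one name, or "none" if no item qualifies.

Target rehearsal = [420, 516].
build [152, 285] → before → candidate.
planning [311, 597] → contains → excluded.
snapshot [114, 306] → before → candidate.
standup [202, 293] → before → candidate.
Among candidates, latest start is 202 → standup.

standup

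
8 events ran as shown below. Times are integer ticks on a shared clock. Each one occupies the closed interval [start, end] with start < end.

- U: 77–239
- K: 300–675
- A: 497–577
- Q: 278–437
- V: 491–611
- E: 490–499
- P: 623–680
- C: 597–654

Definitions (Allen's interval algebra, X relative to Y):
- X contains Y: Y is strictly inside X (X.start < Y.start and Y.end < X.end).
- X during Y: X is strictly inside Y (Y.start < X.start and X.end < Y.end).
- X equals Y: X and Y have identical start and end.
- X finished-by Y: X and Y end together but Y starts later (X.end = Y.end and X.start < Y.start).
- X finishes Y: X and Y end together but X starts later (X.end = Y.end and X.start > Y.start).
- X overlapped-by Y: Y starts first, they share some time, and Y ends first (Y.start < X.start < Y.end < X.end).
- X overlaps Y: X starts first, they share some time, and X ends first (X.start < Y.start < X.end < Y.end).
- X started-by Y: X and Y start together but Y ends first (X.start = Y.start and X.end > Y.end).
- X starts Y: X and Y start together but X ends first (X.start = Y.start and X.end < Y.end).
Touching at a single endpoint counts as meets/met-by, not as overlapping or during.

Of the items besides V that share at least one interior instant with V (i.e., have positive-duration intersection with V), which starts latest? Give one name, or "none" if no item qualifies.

Target V = [491, 611].
A [497, 577] → during → candidate.
C [597, 654] → overlapped-by → candidate.
E [490, 499] → overlaps → candidate.
K [300, 675] → contains → candidate.
P [623, 680] → after → excluded.
Q [278, 437] → before → excluded.
U [77, 239] → before → excluded.
Among candidates, latest start is 597 → C.

C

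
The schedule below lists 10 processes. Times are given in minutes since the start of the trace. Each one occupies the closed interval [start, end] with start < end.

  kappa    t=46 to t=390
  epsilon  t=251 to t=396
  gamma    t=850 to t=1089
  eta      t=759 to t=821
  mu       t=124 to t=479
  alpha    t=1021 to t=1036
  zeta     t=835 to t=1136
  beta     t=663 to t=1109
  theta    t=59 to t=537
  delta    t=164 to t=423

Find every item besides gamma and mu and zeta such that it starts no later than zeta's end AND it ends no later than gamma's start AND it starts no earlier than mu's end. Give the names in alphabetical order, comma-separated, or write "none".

eta

Conditions: its start is no later than zeta's end (X.start <= t=1136) AND its end is no later than gamma's start (X.end <= t=850) AND its start is no earlier than mu's end (X.start >= t=479).
alpha: start t=1021 <= t=1136? ✓; end t=1036 <= t=850? ✗; start t=1021 >= t=479? ✓ → no.
beta: start t=663 <= t=1136? ✓; end t=1109 <= t=850? ✗; start t=663 >= t=479? ✓ → no.
delta: start t=164 <= t=1136? ✓; end t=423 <= t=850? ✓; start t=164 >= t=479? ✗ → no.
epsilon: start t=251 <= t=1136? ✓; end t=396 <= t=850? ✓; start t=251 >= t=479? ✗ → no.
eta: start t=759 <= t=1136? ✓; end t=821 <= t=850? ✓; start t=759 >= t=479? ✓ → yes.
kappa: start t=46 <= t=1136? ✓; end t=390 <= t=850? ✓; start t=46 >= t=479? ✗ → no.
theta: start t=59 <= t=1136? ✓; end t=537 <= t=850? ✓; start t=59 >= t=479? ✗ → no.
Result: eta.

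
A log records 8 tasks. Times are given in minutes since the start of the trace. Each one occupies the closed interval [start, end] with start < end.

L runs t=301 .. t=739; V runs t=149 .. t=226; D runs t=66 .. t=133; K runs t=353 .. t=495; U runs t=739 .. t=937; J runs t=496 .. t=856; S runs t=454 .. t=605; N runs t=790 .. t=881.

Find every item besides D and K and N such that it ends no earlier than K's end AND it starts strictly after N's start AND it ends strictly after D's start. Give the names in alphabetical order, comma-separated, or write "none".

Conditions: its end is no earlier than K's end (X.end >= t=495) AND its start is strictly after N's start (X.start > t=790) AND its end is strictly after D's start (X.end > t=66).
J: end t=856 >= t=495? ✓; start t=496 > t=790? ✗; end t=856 > t=66? ✓ → no.
L: end t=739 >= t=495? ✓; start t=301 > t=790? ✗; end t=739 > t=66? ✓ → no.
S: end t=605 >= t=495? ✓; start t=454 > t=790? ✗; end t=605 > t=66? ✓ → no.
U: end t=937 >= t=495? ✓; start t=739 > t=790? ✗; end t=937 > t=66? ✓ → no.
V: end t=226 >= t=495? ✗; start t=149 > t=790? ✗; end t=226 > t=66? ✓ → no.
Result: none.

none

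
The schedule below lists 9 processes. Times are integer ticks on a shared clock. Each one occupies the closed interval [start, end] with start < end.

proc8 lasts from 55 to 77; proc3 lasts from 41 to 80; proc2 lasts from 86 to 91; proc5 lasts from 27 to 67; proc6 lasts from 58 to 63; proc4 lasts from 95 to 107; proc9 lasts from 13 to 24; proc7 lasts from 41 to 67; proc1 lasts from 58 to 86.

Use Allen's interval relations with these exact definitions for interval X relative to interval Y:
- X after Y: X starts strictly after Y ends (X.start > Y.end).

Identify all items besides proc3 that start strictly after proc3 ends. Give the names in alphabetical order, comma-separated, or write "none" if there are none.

Target proc3 = [41, 80].
proc1 [58, 86] → overlapped-by → no.
proc2 [86, 91] → after → yes.
proc4 [95, 107] → after → yes.
proc5 [27, 67] → overlaps → no.
proc6 [58, 63] → during → no.
proc7 [41, 67] → starts → no.
proc8 [55, 77] → during → no.
proc9 [13, 24] → before → no.
Result: proc2, proc4.

proc2, proc4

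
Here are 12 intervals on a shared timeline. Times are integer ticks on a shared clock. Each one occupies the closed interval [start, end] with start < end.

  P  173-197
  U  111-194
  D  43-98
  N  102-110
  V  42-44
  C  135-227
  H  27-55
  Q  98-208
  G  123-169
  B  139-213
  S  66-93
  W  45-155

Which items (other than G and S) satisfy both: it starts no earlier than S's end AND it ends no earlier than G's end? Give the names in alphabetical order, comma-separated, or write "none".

Conditions: its start is no earlier than S's end (X.start >= 93) AND its end is no earlier than G's end (X.end >= 169).
B: start 139 >= 93? ✓; end 213 >= 169? ✓ → yes.
C: start 135 >= 93? ✓; end 227 >= 169? ✓ → yes.
D: start 43 >= 93? ✗; end 98 >= 169? ✗ → no.
H: start 27 >= 93? ✗; end 55 >= 169? ✗ → no.
N: start 102 >= 93? ✓; end 110 >= 169? ✗ → no.
P: start 173 >= 93? ✓; end 197 >= 169? ✓ → yes.
Q: start 98 >= 93? ✓; end 208 >= 169? ✓ → yes.
U: start 111 >= 93? ✓; end 194 >= 169? ✓ → yes.
V: start 42 >= 93? ✗; end 44 >= 169? ✗ → no.
W: start 45 >= 93? ✗; end 155 >= 169? ✗ → no.
Result: B, C, P, Q, U.

B, C, P, Q, U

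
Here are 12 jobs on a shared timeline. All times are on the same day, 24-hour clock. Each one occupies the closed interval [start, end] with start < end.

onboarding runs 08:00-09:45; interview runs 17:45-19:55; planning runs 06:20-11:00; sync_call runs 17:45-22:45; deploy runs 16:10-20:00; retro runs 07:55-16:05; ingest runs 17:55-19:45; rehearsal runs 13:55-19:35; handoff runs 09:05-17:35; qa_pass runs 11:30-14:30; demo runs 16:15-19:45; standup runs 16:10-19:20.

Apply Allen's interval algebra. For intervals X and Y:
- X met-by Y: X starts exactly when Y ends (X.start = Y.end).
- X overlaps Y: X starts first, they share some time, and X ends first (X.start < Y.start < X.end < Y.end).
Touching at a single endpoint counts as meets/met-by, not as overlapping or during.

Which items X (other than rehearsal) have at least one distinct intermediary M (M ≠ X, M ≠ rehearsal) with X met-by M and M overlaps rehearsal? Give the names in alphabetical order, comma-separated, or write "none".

none

Target rehearsal = [13:55, 19:35].
Intermediaries M with M overlaps rehearsal: handoff, qa_pass, retro.
Via handoff — items with X met-by handoff: none.
Via qa_pass — items with X met-by qa_pass: none.
Via retro — items with X met-by retro: none.
Union: none.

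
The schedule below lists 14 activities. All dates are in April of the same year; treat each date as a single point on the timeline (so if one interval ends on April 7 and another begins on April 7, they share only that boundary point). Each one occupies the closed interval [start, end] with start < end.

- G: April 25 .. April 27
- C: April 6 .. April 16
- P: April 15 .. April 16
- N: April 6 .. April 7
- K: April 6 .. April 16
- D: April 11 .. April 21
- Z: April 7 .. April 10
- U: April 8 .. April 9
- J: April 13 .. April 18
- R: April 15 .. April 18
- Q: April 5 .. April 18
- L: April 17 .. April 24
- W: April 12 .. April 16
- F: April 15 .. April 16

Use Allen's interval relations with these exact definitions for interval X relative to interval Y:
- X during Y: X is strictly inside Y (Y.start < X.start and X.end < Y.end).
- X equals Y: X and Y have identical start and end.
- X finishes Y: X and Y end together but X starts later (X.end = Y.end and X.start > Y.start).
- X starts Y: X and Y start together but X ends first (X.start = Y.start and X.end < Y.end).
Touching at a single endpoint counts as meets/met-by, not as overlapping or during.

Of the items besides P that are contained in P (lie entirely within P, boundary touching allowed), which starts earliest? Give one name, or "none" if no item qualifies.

F

Target P = [April 15, April 16].
C [April 6, April 16] → finished-by → excluded.
D [April 11, April 21] → contains → excluded.
F [April 15, April 16] → equals → candidate.
G [April 25, April 27] → after → excluded.
J [April 13, April 18] → contains → excluded.
K [April 6, April 16] → finished-by → excluded.
L [April 17, April 24] → after → excluded.
N [April 6, April 7] → before → excluded.
Q [April 5, April 18] → contains → excluded.
R [April 15, April 18] → started-by → excluded.
U [April 8, April 9] → before → excluded.
W [April 12, April 16] → finished-by → excluded.
Z [April 7, April 10] → before → excluded.
Among candidates, earliest start is April 15 → F.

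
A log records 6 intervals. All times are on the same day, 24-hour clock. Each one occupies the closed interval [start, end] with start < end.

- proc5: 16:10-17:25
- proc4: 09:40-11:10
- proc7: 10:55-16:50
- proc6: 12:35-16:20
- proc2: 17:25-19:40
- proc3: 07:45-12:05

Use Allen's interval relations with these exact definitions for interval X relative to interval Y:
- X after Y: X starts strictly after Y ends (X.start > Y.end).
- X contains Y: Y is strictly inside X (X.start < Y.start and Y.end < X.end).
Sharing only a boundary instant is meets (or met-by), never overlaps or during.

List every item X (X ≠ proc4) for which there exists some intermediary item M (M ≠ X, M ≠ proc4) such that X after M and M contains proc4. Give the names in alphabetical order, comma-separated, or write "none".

proc2, proc5, proc6

Target proc4 = [09:40, 11:10].
Intermediaries M with M contains proc4: proc3.
Via proc3 — items with X after proc3: proc2, proc5, proc6.
Union: proc2, proc5, proc6.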